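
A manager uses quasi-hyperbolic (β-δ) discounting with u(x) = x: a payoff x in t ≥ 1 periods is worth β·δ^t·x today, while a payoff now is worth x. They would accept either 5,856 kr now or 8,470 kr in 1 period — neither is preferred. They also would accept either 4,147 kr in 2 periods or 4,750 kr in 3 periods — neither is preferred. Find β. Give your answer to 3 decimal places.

Both payoffs in the second observation are in the future, so β drops out: δ^2·4147 = δ^3·4750 ⇒ δ = 4147/4750 = 0.87305.
Now use the now-vs-future pair: 5856 = β·δ·8470 gives β = 5856/(0.87305·8470) ≈ 0.792.

β ≈ 0.792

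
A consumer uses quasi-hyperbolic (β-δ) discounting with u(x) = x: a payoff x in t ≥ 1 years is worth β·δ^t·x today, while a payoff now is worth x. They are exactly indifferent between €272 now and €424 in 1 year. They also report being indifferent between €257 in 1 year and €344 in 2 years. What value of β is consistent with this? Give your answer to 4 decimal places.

Both payoffs in the second observation are in the future, so β drops out: δ^1·257 = δ^2·344 ⇒ δ = 257/344 = 0.74709.
Now use the now-vs-future pair: 272 = β·δ·424 gives β = 272/(0.74709·424) ≈ 0.8587.

β ≈ 0.8587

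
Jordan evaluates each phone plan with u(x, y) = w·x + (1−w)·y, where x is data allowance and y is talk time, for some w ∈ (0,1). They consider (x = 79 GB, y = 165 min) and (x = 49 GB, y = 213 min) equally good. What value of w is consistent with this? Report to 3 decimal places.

w = 0.615

u(79,165) = u(49,213) means w·79 + (1−w)·165 = w·49 + (1−w)·213.
w·(79−49) = (1−w)·(213−165), i.e. w·30 = (1−w)·48.
The marginal rate of substitution is 48/30, so w = 48/(30+48) = 0.615.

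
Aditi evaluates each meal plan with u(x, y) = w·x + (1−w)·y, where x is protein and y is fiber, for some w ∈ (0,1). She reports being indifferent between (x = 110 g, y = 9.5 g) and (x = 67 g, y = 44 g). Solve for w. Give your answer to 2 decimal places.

w = 0.45

Equating utilities: w·110 + (1−w)·9.5 = w·67 + (1−w)·44.
w·(110−67) = (1−w)·(44−9.5), i.e. w·43 = (1−w)·34.5.
Hence w = 34.5/(43+34.5) = 34.5/77.5 = 0.45.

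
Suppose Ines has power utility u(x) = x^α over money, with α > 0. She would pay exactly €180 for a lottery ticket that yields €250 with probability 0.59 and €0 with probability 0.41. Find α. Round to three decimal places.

Since u(0) = 0, the lottery's EU is 0.59·250^α.
Indifference: 180^α = 0.59·250^α, so (180/250)^α = 0.59.
Take logs: α = ln 0.59 / ln(180/250) ≈ 1.60617.

α ≈ 1.606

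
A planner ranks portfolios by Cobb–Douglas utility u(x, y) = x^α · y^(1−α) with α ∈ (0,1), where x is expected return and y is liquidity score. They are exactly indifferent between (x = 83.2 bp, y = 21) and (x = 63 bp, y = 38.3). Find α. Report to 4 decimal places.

Indifference: 83.2^α · 21^(1−α) = 63^α · 38.3^(1−α).
Rearrange to (83.2/63)^α = (38.3/21)^(1−α) and take logs: α·0.2781126 = (1−α)·0.6009275.
So α/(1−α) = (0.6009275)/(0.2781126) = 2.1607345, and α = 2.1607345/3.1607345 ≈ 0.6836.

α ≈ 0.6836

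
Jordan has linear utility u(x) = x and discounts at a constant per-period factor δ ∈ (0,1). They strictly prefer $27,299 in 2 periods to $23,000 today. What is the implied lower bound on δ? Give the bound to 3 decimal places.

δ > 0.918

Comparing present values: 23000 < δ^2·27299.
So δ^2 > 23000/27299 = 0.84252; taking the square root of both positive sides preserves the inequality.
δ > (23000/27299)^(1/2) ≈ 0.918.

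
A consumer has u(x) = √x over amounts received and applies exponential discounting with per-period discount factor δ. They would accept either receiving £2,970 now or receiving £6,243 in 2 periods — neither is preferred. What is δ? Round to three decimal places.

Equating discounted utilities: u(2970) = δ^2·u(6243) ⇒ δ^2 = u(2970)/u(6243).
Since u(x) = √x, δ^2 = √(2970/6243) = 0.68973.
So δ = 0.68973^(1/2) ≈ 0.831.

δ ≈ 0.831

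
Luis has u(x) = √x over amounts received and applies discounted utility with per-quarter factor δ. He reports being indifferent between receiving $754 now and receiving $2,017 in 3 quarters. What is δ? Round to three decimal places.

δ ≈ 0.849

Indifference means u(754) = δ^3 · u(2017), so δ^3 = u(754)/u(2017).
With u(x) = √x: δ^3 = √754/√2017 = √(754/2017) = 0.61141.
Taking the cube root: δ = 0.61141^(1/3) ≈ 0.849.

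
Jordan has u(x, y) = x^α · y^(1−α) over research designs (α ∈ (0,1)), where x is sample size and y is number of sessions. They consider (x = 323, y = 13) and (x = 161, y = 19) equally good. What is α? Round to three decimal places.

Set the two utilities equal: 323^α·13^(1−α) = 161^α·19^(1−α).
(323/161)^α = (19/13)^(1−α); take logs: α·ln(323/161) = (1−α)·ln(19/13), i.e. α·0.696248 = (1−α)·0.379490.
So α/(1−α) = (0.379490)/(0.696248) = 0.545050, and α = 0.545050/1.545050 ≈ 0.353.

α ≈ 0.353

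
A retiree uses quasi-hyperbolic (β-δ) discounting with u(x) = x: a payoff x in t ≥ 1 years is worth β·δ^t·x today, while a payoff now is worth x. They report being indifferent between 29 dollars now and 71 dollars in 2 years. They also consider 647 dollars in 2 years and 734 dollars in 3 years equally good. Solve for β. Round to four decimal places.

Both payoffs in the second observation are in the future, so β drops out: δ^2·647 = δ^3·734 ⇒ δ = 647/734 = 0.88147.
The first indifference: 29 = β·δ^2·71, so β = 29/(δ^2·71) = 29/(0.77699·71) ≈ 0.5257.

β ≈ 0.5257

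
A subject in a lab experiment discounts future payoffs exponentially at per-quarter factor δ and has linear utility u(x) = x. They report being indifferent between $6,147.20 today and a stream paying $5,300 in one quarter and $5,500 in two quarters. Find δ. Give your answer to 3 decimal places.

δ ≈ 0.680

Equating present values: 6147.20 = 5300δ + 5500δ².
That is, 5500δ² + 5300δ − 6147.20 = 0, a quadratic in δ.
δ = (−5300 + √(5300² + 4·5500·6147.20)) / (2·5500) = (−5300 + √163328400.00) / 11000 ≈ 0.680.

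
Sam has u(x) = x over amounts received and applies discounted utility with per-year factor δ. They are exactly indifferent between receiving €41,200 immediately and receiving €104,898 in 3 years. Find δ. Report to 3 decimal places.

δ ≈ 0.732

Indifference means u(41200) = δ^3 · u(104898), so δ^3 = u(41200)/u(104898).
With u(x) = x: δ^3 = 41200/104898 = 0.39276.
So δ = 0.39276^(1/3) ≈ 0.732.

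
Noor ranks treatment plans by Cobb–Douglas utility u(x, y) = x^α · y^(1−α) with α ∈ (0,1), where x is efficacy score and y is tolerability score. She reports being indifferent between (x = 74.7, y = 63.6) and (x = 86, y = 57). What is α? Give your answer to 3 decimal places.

α ≈ 0.437

The Cobb–Douglas utilities coincide, so 74.7^α·63.6^(1−α) = 86^α·57^(1−α).
Rearrange to (74.7/86)^α = (57/63.6)^(1−α) and take logs: α·-0.140867 = (1−α)·-0.109562.
With A = -0.140867 and B = -0.109562: α·A = (1−α)·B, so α = B/(A+B) = -0.109562/-0.250429 ≈ 0.437.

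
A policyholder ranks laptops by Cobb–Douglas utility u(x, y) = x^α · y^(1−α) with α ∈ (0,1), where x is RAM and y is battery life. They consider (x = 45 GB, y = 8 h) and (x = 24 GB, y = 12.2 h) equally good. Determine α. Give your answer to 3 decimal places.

Set the two utilities equal: 45^α·8^(1−α) = 24^α·12.2^(1−α).
Rearrange to (45/24)^α = (12.2/8)^(1−α) and take logs: α·0.628609 = (1−α)·0.421994.
Thus α·(1.050603) = 0.421994, so α = 0.421994/1.050603 ≈ 0.402.

α ≈ 0.402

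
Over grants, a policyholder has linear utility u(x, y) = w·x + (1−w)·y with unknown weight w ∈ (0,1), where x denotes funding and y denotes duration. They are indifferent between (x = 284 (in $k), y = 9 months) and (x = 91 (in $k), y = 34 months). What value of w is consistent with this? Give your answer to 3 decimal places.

w = 0.115

Equating utilities: w·284 + (1−w)·9 = w·91 + (1−w)·34.
w·(284−91) = (1−w)·(34−9), i.e. w·193 = (1−w)·25.
Hence w = 25/(193+25) = 25/218 = 0.115.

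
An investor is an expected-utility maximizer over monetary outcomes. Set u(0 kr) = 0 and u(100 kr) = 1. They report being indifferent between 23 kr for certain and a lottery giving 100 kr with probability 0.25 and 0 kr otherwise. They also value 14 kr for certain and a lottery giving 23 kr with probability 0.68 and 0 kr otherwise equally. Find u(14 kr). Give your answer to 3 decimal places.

0.170

The first gamble pins u(23 kr): it must equal 0.25·1 + 0.75·0 = 0.25.
Then u(14 kr) = 0.68·u(23 kr) + 0.32·u(0 kr) = 0.68·0.25 + 0.32·0.00 = 0.1700.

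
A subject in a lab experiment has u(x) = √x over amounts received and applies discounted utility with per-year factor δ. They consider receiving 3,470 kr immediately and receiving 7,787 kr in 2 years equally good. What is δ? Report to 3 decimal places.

δ ≈ 0.817

The payoff in 2 years is discounted by δ^2, so u(3470) = δ^2·u(7787) and δ^2 = u(3470)/u(7787).
Since u(x) = √x, δ^2 = √(3470/7787) = 0.66754.
Hence δ = (0.66754)^(1/2) = 0.81703.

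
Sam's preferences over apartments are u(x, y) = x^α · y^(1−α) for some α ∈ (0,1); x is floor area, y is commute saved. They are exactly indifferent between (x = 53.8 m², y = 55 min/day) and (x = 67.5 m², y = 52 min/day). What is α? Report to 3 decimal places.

α ≈ 0.198

Set the two utilities equal: 53.8^α·55^(1−α) = 67.5^α·52^(1−α).
(53.8/67.5)^α = (52/55)^(1−α); take logs: α·ln(53.8/67.5) = (1−α)·ln(52/55), i.e. α·-0.226854 = (1−α)·-0.056089.
So α/(1−α) = (-0.056089)/(-0.226854) = 0.247247, and α = 0.247247/1.247247 ≈ 0.198.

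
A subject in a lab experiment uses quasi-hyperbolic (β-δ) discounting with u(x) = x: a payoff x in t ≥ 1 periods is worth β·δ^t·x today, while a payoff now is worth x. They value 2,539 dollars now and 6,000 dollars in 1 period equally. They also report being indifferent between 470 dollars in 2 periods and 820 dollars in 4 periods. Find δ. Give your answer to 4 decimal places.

The second indifference involves only future payoffs, so β cancels: β·δ^2·470 = β·δ^4·820, giving δ^2 = 470/820 = 0.57317, so δ = 0.75708.

δ ≈ 0.7571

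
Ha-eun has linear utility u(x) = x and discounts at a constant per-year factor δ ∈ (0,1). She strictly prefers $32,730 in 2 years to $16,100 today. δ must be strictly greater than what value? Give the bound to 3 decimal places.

The preference means 16100 < δ^2·32730.
Dividing by 32730: δ^2 > 0.49190. Both sides are positive, so the square root keeps the direction.
δ > (16100/32730)^(1/2) ≈ 0.701.

δ > 0.701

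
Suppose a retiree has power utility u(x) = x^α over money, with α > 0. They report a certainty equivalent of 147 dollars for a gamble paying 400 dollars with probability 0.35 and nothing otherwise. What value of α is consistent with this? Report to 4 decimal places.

α ≈ 1.0487

The lottery's expected utility is 0.35·u(400) + 0.65·u(0) = 0.35·400^α (since u(0) = 0 for α > 0).
Indifference: 147^α = 0.35·400^α, so (147/400)^α = 0.35.
Take logs: α = ln 0.35 / ln(147/400) ≈ 1.048740.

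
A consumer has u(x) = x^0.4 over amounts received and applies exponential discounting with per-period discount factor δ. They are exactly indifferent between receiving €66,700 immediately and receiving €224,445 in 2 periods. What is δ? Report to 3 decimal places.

δ ≈ 0.785

The payoff in 2 periods is discounted by δ^2, so u(66700) = δ^2·u(224445) and δ^2 = u(66700)/u(224445).
With u(x) = x^0.4: δ^2 = 66700^0.4/224445^0.4 = (66700/224445)^0.4 = 0.61547.
Taking the square root: δ = 0.61547^(1/2) ≈ 0.785.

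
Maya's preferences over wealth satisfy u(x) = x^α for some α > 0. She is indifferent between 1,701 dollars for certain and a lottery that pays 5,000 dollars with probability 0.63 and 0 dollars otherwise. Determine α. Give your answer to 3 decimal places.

α ≈ 0.429

Since u(0) = 0, the lottery's EU is 0.63·5000^α.
Equating: 1701^α = 0.63·5000^α, i.e. 0.3402^α = 0.63.
Taking logs: α·ln(1701/5000) = ln(0.63), so α = -0.462035 / -1.078222 ≈ 0.429.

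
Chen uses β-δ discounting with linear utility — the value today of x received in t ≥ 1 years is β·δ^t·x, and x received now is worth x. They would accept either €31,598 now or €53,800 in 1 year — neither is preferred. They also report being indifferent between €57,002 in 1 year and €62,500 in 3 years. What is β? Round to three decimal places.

From the later pair, β·δ^1·57002 = β·δ^3·62500; dividing through, δ^2 = 57002/62500 = 0.91203, so δ = 0.95500.
The first indifference: 31598 = β·δ·53800, so β = 31598/(δ·53800) = 31598/(0.95500·53800) ≈ 0.615.

β ≈ 0.615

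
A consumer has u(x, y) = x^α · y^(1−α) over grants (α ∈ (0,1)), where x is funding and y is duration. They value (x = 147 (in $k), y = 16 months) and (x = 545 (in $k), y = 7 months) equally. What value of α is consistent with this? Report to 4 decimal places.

α ≈ 0.3868

The Cobb–Douglas utilities coincide, so 147^α·16^(1−α) = 545^α·7^(1−α).
(147/545)^α = (7/16)^(1−α); take logs: α·ln(147/545) = (1−α)·ln(7/16), i.e. α·-1.3103532 = (1−α)·-0.8266786.
Thus α·(-2.1370318) = -0.8266786, so α = -0.8266786/-2.1370318 ≈ 0.3868.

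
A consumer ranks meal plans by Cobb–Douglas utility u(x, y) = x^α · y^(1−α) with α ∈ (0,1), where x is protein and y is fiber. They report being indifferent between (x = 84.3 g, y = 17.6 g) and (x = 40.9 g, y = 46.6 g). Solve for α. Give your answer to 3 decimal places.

α ≈ 0.574

Indifference: 84.3^α · 17.6^(1−α) = 40.9^α · 46.6^(1−α).
Rearrange to (84.3/40.9)^α = (46.6/17.6)^(1−α) and take logs: α·0.723252 = (1−α)·0.973702.
With A = 0.723252 and B = 0.973702: α·A = (1−α)·B, so α = B/(A+B) = 0.973702/1.696954 ≈ 0.574.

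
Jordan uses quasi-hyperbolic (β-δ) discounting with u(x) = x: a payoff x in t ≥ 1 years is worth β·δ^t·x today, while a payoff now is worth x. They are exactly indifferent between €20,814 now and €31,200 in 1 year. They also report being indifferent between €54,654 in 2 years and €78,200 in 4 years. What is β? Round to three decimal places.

β ≈ 0.798

The second indifference involves only future payoffs, so β cancels: β·δ^2·54654 = β·δ^4·78200, giving δ^2 = 54654/78200 = 0.69890, so δ = 0.83600.
The first indifference: 20814 = β·δ·31200, so β = 20814/(δ·31200) = 20814/(0.83600·31200) ≈ 0.798.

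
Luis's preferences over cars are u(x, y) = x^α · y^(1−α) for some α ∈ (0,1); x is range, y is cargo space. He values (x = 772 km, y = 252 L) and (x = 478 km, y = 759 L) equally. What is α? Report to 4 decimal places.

α ≈ 0.6970

The Cobb–Douglas utilities coincide, so 772^α·252^(1−α) = 478^α·759^(1−α).
(772/478)^α = (759/252)^(1−α); take logs: α·ln(772/478) = (1−α)·ln(759/252), i.e. α·0.4793738 = (1−α)·1.1025727.
Thus α·(1.5819465) = 1.1025727, so α = 1.1025727/1.5819465 ≈ 0.6970.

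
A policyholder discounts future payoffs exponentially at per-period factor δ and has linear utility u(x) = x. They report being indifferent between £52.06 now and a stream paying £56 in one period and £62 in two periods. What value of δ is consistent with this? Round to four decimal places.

Present value of the stream is 56·δ + 62·δ². Indifference gives 56δ + 62δ² = 52.06.
Rearranged: 62δ² + 56δ − 52.06 = 0.
δ = (−56 + √(56² + 4·62·52.06)) / (2·62) = (−56 + √16046.88) / 124 ≈ 0.5700.

δ ≈ 0.5700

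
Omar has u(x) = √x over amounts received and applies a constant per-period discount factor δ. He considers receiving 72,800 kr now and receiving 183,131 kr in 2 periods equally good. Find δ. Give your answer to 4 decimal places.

δ ≈ 0.7940

Equating discounted utilities: u(72800) = δ^2·u(183131) ⇒ δ^2 = u(72800)/u(183131).
Since u(x) = √x, δ^2 = √(72800/183131) = 0.63050.
Hence δ = (0.63050)^(1/2) = 0.794040.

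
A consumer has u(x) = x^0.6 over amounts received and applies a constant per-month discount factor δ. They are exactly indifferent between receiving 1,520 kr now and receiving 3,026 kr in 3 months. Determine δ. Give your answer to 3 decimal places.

The payoff in 3 months is discounted by δ^3, so u(1520) = δ^3·u(3026) and δ^3 = u(1520)/u(3026).
With u(x) = x^0.6: δ^3 = 1520^0.6/3026^0.6 = (1520/3026)^0.6 = 0.66158.
Taking the cube root: δ = 0.66158^(1/3) ≈ 0.871.

δ ≈ 0.871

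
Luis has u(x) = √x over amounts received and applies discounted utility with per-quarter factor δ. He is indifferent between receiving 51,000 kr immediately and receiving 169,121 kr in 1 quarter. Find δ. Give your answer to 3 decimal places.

Indifference means u(51000) = δ · u(169121), so δ = u(51000)/u(169121).
With u(x) = √x: δ = √51000/√169121 = √(51000/169121) = 0.54914.

δ ≈ 0.549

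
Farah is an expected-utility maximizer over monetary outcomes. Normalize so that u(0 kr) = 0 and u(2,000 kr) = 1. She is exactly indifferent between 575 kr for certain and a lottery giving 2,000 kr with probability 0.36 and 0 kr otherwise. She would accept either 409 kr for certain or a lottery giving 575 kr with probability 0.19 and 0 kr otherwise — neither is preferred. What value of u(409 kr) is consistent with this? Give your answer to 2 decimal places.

0.07

First, u(575 kr) = 0.36·u(2,000 kr) + 0.64·u(0 kr) = 0.36.
Chaining: u(409 kr) = 0.19·0.36 + 0.81·0.00 = 0.0684.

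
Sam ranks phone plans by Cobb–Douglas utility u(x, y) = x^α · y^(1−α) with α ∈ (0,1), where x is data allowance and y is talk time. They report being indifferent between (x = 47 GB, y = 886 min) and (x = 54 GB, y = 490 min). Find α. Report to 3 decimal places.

α ≈ 0.810

Set the two utilities equal: 47^α·886^(1−α) = 54^α·490^(1−α).
Rearrange to (47/54)^α = (490/886)^(1−α) and take logs: α·-0.138836 = (1−α)·-0.592312.
Thus α·(-0.731148) = -0.592312, so α = -0.592312/-0.731148 ≈ 0.810.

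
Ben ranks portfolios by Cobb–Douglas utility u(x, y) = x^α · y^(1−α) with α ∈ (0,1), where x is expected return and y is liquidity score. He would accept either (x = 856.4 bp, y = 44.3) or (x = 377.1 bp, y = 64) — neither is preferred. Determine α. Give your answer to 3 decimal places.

The Cobb–Douglas utilities coincide, so 856.4^α·44.3^(1−α) = 377.1^α·64^(1−α).
Taking logs: α·ln 856.4 + (1−α)·ln 44.3 = α·ln 377.1 + (1−α)·ln 64, i.e. α·0.820227 = (1−α)·0.367898.
So α/(1−α) = (0.367898)/(0.820227) = 0.448532, and α = 0.448532/1.448532 ≈ 0.310.

α ≈ 0.310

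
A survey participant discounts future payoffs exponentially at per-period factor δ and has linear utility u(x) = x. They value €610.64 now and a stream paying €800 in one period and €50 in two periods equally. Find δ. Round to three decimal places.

Present value of the stream is 800·δ + 50·δ². Indifference gives 800δ + 50δ² = 610.64.
That is, 50δ² + 800δ − 610.64 = 0, a quadratic in δ.
δ = (−800 + √(800² + 4·50·610.64)) / (2·50) = (−800 + √762128.00) / 100 ≈ 0.730.

δ ≈ 0.730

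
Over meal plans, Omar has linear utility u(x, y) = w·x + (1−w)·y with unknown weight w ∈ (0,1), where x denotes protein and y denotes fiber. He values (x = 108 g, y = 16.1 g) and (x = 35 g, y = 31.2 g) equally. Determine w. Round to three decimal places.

Equating utilities: w·108 + (1−w)·16.1 = w·35 + (1−w)·31.2.
w·(108−35) = (1−w)·(31.2−16.1), i.e. w·73 = (1−w)·15.1.
So w/(1−w) = 15.1/73 = 0.2068, giving w = 15.1/(73+15.1) = 0.171.

w = 0.171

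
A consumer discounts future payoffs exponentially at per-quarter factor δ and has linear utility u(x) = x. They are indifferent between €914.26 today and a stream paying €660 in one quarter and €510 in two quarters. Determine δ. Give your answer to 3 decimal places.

Equating present values: 914.26 = 660δ + 510δ².
So 510δ² + 660δ − 914.26 = 0.
By the quadratic formula (taking the positive root), δ = (−660 + √2300690.40) / 1020 ≈ 0.840.

δ ≈ 0.840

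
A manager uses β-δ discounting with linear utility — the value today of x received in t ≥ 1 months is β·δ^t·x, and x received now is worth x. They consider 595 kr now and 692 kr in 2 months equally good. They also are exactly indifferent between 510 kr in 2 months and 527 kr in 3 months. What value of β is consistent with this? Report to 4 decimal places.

β ≈ 0.9181

Both payoffs in the second observation are in the future, so β drops out: δ^2·510 = δ^3·527 ⇒ δ = 510/527 = 0.96774.
Substituting δ into 595 = β·δ^2·692: β = 595/(648.075) ≈ 0.9181.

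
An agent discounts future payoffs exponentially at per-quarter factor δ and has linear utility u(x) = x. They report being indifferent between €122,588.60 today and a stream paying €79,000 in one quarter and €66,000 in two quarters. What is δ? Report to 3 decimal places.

δ ≈ 0.890

Equating present values: 122588.60 = 79000δ + 66000δ².
Rearranged: 66000δ² + 79000δ − 122588.60 = 0.
The positive root is δ = [−79000 + √(79000² + 4·66000·122588.60)] / (2·66000) = (−79000 + 196480.000)/132000 ≈ 0.890.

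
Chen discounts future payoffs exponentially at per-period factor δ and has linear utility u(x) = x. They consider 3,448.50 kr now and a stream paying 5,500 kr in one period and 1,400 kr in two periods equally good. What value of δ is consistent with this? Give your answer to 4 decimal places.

δ ≈ 0.5500

Equating present values: 3448.50 = 5500δ + 1400δ².
Rearranged: 1400δ² + 5500δ − 3448.50 = 0.
By the quadratic formula (taking the positive root), δ = (−5500 + √49561600.00) / 2800 ≈ 0.5500.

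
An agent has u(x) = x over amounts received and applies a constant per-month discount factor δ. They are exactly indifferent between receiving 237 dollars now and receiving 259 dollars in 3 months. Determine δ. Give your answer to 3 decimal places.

δ ≈ 0.971

Equating discounted utilities: u(237) = δ^3·u(259) ⇒ δ^3 = u(237)/u(259).
With u(x) = x: δ^3 = 237/259 = 0.91506.
Taking the cube root: δ = 0.91506^(1/3) ≈ 0.971.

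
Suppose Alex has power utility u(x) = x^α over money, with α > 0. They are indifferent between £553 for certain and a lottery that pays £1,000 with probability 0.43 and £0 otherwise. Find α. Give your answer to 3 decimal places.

α ≈ 1.425

The lottery's expected utility is 0.43·u(1000) + 0.57·u(0) = 0.43·1000^α (since u(0) = 0 for α > 0).
Indifference: 553^α = 0.43·1000^α, so (553/1000)^α = 0.43.
Taking logs: α·ln(553/1000) = ln(0.43), so α = -0.843970 / -0.592397 ≈ 1.425.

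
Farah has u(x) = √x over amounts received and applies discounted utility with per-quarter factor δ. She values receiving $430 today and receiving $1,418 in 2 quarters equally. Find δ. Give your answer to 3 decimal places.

Indifference means u(430) = δ^2 · u(1418), so δ^2 = u(430)/u(1418).
Since u(x) = √x, δ^2 = √(430/1418) = 0.55068.
So δ = 0.55068^(1/2) ≈ 0.742.

δ ≈ 0.742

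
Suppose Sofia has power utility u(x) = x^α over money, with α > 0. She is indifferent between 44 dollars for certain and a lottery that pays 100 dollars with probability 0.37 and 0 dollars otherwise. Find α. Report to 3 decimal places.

α ≈ 1.211

EU(lottery) = 0.37·100^α + 0.63·0 = 0.37·100^α.
Equating: 44^α = 0.37·100^α, i.e. 0.4400^α = 0.37.
α = ln(0.37) / ln(44/100) = -0.994252/-0.820981 ≈ 1.211.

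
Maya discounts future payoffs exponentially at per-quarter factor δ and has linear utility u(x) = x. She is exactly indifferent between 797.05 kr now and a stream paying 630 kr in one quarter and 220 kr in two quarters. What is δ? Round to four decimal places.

δ ≈ 0.9500

Equating present values: 797.05 = 630δ + 220δ².
So 220δ² + 630δ − 797.05 = 0.
The positive root is δ = [−630 + √(630² + 4·220·797.05)] / (2·220) = (−630 + 1048.000)/440 ≈ 0.9500.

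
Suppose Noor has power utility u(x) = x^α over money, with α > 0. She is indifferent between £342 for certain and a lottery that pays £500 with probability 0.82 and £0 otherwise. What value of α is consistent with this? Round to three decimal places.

The lottery's expected utility is 0.82·u(500) + 0.18·u(0) = 0.82·500^α (since u(0) = 0 for α > 0).
Indifference: 342^α = 0.82·500^α, so (342/500)^α = 0.82.
α = ln(0.82) / ln(342/500) = -0.198451/-0.379797 ≈ 0.523.

α ≈ 0.523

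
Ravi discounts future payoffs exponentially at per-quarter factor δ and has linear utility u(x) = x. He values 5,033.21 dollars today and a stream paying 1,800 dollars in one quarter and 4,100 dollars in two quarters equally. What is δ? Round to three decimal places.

δ ≈ 0.910

The stream is worth 1800δ + 4100δ² today, so 1800δ + 4100δ² = 5033.21.
That is, 4100δ² + 1800δ − 5033.21 = 0, a quadratic in δ.
By the quadratic formula (taking the positive root), δ = (−1800 + √85784644.00) / 8200 ≈ 0.910.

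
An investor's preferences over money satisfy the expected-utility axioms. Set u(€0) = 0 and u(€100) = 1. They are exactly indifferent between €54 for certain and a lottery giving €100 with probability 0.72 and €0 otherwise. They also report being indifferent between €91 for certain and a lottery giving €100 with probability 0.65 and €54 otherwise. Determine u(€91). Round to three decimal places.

0.902

First, u(€54) = 0.72·u(€100) + 0.28·u(€0) = 0.72.
The second indifference gives u(€91) = 0.65·u(€100) + 0.35·u(€54) = 0.65·1.00 + 0.35·0.72 = 0.9020.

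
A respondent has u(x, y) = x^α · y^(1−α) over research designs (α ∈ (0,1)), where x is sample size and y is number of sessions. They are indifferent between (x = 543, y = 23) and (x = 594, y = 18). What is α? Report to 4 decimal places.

α ≈ 0.7319

Indifference: 543^α · 23^(1−α) = 594^α · 18^(1−α).
Rearrange to (543/594)^α = (18/23)^(1−α) and take logs: α·-0.0897700 = (1−α)·-0.2451225.
With A = -0.0897700 and B = -0.2451225: α·A = (1−α)·B, so α = B/(A+B) = -0.2451225/-0.3348925 ≈ 0.7319.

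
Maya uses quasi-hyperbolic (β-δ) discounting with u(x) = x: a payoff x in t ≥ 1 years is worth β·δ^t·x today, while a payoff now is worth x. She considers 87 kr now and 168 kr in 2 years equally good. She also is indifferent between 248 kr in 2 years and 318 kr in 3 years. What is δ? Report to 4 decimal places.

δ ≈ 0.7799

Both payoffs in the second observation are in the future, so β drops out: δ^2·248 = δ^3·318 ⇒ δ = 248/318 = 0.77987.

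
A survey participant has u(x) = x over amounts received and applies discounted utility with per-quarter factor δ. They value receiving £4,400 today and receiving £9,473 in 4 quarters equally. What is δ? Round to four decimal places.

Indifference means u(4400) = δ^4 · u(9473), so δ^4 = u(4400)/u(9473).
With u(x) = x: δ^4 = 4400/9473 = 0.46448.
So δ = 0.46448^(1/4) ≈ 0.8255.

δ ≈ 0.8255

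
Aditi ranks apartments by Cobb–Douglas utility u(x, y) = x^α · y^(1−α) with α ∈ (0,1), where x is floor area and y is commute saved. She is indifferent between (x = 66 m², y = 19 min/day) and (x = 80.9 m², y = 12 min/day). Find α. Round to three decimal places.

Indifference: 66^α · 19^(1−α) = 80.9^α · 12^(1−α).
Rearrange to (66/80.9)^α = (12/19)^(1−α) and take logs: α·-0.203559 = (1−α)·-0.459532.
So α/(1−α) = (-0.459532)/(-0.203559) = 2.257488, and α = 2.257488/3.257488 ≈ 0.693.

α ≈ 0.693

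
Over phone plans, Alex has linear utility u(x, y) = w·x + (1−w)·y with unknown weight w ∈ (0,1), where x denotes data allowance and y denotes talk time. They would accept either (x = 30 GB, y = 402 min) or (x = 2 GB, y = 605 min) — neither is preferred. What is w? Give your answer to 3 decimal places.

Indifference: w·30 + (1−w)·402 = w·2 + (1−w)·605.
w·(30−2) = (1−w)·(605−402), i.e. w·28 = (1−w)·203.
So w/(1−w) = 203/28 = 7.2500, giving w = 203/(28+203) = 0.879.

w = 0.879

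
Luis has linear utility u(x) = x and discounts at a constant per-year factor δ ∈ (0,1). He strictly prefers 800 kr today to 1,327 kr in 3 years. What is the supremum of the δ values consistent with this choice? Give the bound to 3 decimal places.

The preference means 800 > δ^3·1327.
Hence δ^3 < 800/1327 = 0.60286, and x ↦ x^(1/3) is increasing on (0,∞).
δ < 0.60286^(1/3) = 0.845.

δ < 0.845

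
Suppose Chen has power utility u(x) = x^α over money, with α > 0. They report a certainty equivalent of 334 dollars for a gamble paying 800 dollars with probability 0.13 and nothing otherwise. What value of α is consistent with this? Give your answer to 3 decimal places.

α ≈ 2.336

Since u(0) = 0, the lottery's EU is 0.13·800^α.
Equating: 334^α = 0.13·800^α, i.e. 0.4175^α = 0.13.
Take logs: α = ln 0.13 / ln(334/800) ≈ 2.33576.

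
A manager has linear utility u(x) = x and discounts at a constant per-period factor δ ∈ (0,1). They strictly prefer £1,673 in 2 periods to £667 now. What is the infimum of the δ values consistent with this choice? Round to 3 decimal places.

δ > 0.631

Comparing present values: 667 < δ^2·1673.
So δ^2 > 667/1673 = 0.39868; taking the square root of both positive sides preserves the inequality.
δ > 0.39868^(1/2) = 0.631.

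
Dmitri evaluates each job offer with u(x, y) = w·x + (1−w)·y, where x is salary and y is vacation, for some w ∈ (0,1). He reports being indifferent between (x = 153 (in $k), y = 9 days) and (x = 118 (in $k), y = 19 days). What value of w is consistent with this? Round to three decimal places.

Equating utilities: w·153 + (1−w)·9 = w·118 + (1−w)·19.
Rearranging, 35·w − 10·(1−w) = 0.
Hence w = 10/(35+10) = 10/45 = 0.222.

w = 0.222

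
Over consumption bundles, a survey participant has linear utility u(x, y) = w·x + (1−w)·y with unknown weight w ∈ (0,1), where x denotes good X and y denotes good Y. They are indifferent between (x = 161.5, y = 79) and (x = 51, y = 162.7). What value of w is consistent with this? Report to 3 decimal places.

w = 0.431

Equating utilities: w·161.5 + (1−w)·79 = w·51 + (1−w)·162.7.
Collecting terms: w·110.5 = (1−w)·83.7.
So w/(1−w) = 83.7/110.5 = 0.7575, giving w = 83.7/(110.5+83.7) = 0.431.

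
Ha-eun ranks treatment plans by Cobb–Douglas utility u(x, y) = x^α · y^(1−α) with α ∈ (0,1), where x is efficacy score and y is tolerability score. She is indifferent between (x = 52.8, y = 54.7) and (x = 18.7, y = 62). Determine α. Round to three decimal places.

The Cobb–Douglas utilities coincide, so 52.8^α·54.7^(1−α) = 18.7^α·62^(1−α).
Rearrange to (52.8/18.7)^α = (62/54.7)^(1−α) and take logs: α·1.037988 = (1−α)·0.125271.
With A = 1.037988 and B = 0.125271: α·A = (1−α)·B, so α = B/(A+B) = 0.125271/1.163259 ≈ 0.108.

α ≈ 0.108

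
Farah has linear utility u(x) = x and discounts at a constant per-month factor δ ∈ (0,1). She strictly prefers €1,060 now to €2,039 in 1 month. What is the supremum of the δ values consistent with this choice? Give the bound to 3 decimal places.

δ < 0.520

Comparing present values: 1060 > δ·2039.
So δ < 1060/2039 = 0.51986.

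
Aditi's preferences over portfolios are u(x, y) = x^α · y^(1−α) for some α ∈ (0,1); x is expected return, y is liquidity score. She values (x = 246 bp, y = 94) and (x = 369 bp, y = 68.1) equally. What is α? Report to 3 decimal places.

α ≈ 0.443

Indifference: 246^α · 94^(1−α) = 369^α · 68.1^(1−α).
Taking logs: α·ln 246 + (1−α)·ln 94 = α·ln 369 + (1−α)·ln 68.1, i.e. α·-0.405465 = (1−α)·-0.322318.
So α/(1−α) = (-0.322318)/(-0.405465) = 0.794934, and α = 0.794934/1.794934 ≈ 0.443.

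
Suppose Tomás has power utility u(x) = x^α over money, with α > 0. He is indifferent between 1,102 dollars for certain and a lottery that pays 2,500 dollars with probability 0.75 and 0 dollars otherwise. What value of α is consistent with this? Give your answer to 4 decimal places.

The lottery's expected utility is 0.75·u(2500) + 0.25·u(0) = 0.75·2500^α (since u(0) = 0 for α > 0).
Indifference: 1102^α = 0.75·2500^α, so (1102/2500)^α = 0.75.
Take logs: α = ln 0.75 / ln(1102/2500) ≈ 0.351190.

α ≈ 0.3512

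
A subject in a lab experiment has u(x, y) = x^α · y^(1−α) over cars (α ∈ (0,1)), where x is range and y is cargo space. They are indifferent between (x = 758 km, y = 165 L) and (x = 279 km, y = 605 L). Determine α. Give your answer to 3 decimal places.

α ≈ 0.565

Set the two utilities equal: 758^α·165^(1−α) = 279^α·605^(1−α).
Taking logs: α·ln 758 + (1−α)·ln 165 = α·ln 279 + (1−α)·ln 605, i.e. α·0.999472 = (1−α)·1.299283.
With A = 0.999472 and B = 1.299283: α·A = (1−α)·B, so α = B/(A+B) = 1.299283/2.298755 ≈ 0.565.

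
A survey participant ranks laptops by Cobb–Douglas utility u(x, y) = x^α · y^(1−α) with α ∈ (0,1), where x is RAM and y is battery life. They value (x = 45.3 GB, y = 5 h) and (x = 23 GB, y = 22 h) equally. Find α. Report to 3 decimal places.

The Cobb–Douglas utilities coincide, so 45.3^α·5^(1−α) = 23^α·22^(1−α).
Rearrange to (45.3/23)^α = (22/5)^(1−α) and take logs: α·0.677813 = (1−α)·1.481605.
So α/(1−α) = (1.481605)/(0.677813) = 2.185861, and α = 2.185861/3.185861 ≈ 0.686.

α ≈ 0.686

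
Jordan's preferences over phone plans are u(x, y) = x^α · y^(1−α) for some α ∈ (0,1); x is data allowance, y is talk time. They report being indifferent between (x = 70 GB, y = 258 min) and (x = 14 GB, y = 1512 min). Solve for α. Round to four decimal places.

α ≈ 0.5235

Set the two utilities equal: 70^α·258^(1−α) = 14^α·1512^(1−α).
(70/14)^α = (1512/258)^(1−α); take logs: α·ln(70/14) = (1−α)·ln(1512/258), i.e. α·1.6094379 = (1−α)·1.7682290.
With A = 1.6094379 and B = 1.7682290: α·A = (1−α)·B, so α = B/(A+B) = 1.7682290/3.3776669 ≈ 0.5235.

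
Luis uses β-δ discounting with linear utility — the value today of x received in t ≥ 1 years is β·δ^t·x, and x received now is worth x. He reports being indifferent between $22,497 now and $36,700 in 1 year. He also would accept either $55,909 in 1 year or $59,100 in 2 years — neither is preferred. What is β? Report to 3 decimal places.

β ≈ 0.648

From the later pair, β·δ^1·55909 = β·δ^2·59100; dividing through, δ = 55909/59100 = 0.94601.
Now use the now-vs-future pair: 22497 = β·δ·36700 gives β = 22497/(0.94601·36700) ≈ 0.648.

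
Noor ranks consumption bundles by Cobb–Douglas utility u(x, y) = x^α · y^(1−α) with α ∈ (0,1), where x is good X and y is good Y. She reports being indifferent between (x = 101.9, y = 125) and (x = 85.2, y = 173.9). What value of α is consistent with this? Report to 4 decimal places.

Indifference: 101.9^α · 125^(1−α) = 85.2^α · 173.9^(1−α).
(101.9/85.2)^α = (173.9/125)^(1−α); take logs: α·ln(101.9/85.2) = (1−α)·ln(173.9/125), i.e. α·0.1789905 = (1−α)·0.3301667.
With A = 0.1789905 and B = 0.3301667: α·A = (1−α)·B, so α = B/(A+B) = 0.3301667/0.5091572 ≈ 0.6485.

α ≈ 0.6485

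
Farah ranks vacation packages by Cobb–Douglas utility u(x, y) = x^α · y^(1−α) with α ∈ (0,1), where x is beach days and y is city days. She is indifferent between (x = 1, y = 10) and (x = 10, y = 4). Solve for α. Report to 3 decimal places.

α ≈ 0.285

Set the two utilities equal: 1^α·10^(1−α) = 10^α·4^(1−α).
(1/10)^α = (4/10)^(1−α); take logs: α·ln(1/10) = (1−α)·ln(4/10), i.e. α·-2.302585 = (1−α)·-0.916291.
Thus α·(-3.218876) = -0.916291, so α = -0.916291/-3.218876 ≈ 0.285.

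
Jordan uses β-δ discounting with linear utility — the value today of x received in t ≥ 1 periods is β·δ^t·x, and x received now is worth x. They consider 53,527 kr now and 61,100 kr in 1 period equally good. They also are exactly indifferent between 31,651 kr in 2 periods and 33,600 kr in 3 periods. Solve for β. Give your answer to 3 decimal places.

Both payoffs in the second observation are in the future, so β drops out: δ^2·31651 = δ^3·33600 ⇒ δ = 31651/33600 = 0.94199.
The first indifference: 53527 = β·δ·61100, so β = 53527/(δ·61100) = 53527/(0.94199·61100) ≈ 0.930.

β ≈ 0.930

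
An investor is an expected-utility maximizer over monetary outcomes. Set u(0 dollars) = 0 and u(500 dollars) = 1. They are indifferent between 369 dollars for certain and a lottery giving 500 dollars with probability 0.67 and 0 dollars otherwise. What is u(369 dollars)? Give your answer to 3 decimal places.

By the standard-gamble method, u(369 dollars) is just the indifference probability on the best outcome: 0.67.

0.670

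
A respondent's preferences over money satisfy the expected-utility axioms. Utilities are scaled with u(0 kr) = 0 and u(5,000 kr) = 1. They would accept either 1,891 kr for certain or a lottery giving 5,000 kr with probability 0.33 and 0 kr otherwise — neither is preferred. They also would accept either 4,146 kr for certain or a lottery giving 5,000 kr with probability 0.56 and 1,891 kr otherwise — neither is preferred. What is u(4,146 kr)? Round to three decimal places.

0.705

First, u(1,891 kr) = 0.33·u(5,000 kr) + 0.67·u(0 kr) = 0.33.
The second indifference gives u(4,146 kr) = 0.56·u(5,000 kr) + 0.44·u(1,891 kr) = 0.56·1.00 + 0.44·0.33 = 0.7052.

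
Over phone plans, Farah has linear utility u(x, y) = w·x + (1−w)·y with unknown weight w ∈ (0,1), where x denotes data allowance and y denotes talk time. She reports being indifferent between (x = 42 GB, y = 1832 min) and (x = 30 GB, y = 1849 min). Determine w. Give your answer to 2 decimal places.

w = 0.59

Indifference: w·42 + (1−w)·1832 = w·30 + (1−w)·1849.
Rearranging, 12·w − 17·(1−w) = 0.
Hence w = 17/(12+17) = 17/29 = 0.59.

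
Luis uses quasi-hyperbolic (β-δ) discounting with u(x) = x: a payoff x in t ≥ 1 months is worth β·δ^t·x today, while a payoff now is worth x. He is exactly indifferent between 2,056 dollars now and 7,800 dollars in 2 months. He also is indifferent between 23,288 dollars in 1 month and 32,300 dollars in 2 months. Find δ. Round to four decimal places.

Both payoffs in the second observation are in the future, so β drops out: δ^1·23288 = δ^2·32300 ⇒ δ = 23288/32300 = 0.72099.

δ ≈ 0.7210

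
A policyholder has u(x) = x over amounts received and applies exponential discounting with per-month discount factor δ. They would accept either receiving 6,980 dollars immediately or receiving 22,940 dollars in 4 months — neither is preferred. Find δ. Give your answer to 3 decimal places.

The payoff in 4 months is discounted by δ^4, so u(6980) = δ^4·u(22940) and δ^4 = u(6980)/u(22940).
With u(x) = x: δ^4 = 6980/22940 = 0.30427.
Hence δ = (0.30427)^(1/4) = 0.74270.

δ ≈ 0.743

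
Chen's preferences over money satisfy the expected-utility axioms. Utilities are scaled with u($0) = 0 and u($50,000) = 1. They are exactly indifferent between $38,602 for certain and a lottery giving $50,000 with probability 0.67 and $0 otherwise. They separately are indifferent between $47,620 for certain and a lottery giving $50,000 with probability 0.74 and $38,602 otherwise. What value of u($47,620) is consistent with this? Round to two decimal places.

First, u($38,602) = 0.67·u($50,000) + 0.33·u($0) = 0.67.
Chaining: u($47,620) = 0.74·1.00 + 0.26·0.67 = 0.9142.

0.91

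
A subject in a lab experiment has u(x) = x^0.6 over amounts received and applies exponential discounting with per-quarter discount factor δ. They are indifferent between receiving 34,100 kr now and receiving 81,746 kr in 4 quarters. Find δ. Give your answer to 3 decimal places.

δ ≈ 0.877

Indifference means u(34100) = δ^4 · u(81746), so δ^4 = u(34100)/u(81746).
Since u(x) = x^0.6, δ^4 = (34100/81746)^0.6 = 0.41715^0.6 = 0.59180.
Hence δ = (0.59180)^(1/4) = 0.87709.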